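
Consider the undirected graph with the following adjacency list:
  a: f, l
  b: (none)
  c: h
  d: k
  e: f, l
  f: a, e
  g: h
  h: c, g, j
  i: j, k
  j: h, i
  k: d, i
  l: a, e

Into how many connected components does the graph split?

3

b is isolated — a component by itself.
Starting from a we can reach a, e, f, l. That is one component of size 4.
Starting from c we can reach c, d, g, h, i, j, k. That is one component of size 7.
Total: 3 components.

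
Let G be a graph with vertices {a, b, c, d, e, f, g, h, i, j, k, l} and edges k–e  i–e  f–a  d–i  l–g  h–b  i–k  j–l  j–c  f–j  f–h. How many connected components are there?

Starting from d we can reach d, e, i, k. That is one component of size 4.
Starting from a we can reach a, b, c, f, g, h, j, l. That is one component of size 8.
Total: 2 components.

2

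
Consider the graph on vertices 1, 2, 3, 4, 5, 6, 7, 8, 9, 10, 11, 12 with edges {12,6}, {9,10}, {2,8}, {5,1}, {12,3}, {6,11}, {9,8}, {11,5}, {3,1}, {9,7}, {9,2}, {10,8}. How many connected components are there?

4 is isolated — a component by itself.
Starting from 2 we can reach 2, 7, 8, 9, 10. That is one component of size 5.
Starting from 1 we can reach 1, 3, 5, 6, 11, 12. That is one component of size 6.
Total: 3 components.

3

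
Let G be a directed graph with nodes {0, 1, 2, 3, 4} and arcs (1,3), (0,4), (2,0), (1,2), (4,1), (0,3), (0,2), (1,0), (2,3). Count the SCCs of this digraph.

2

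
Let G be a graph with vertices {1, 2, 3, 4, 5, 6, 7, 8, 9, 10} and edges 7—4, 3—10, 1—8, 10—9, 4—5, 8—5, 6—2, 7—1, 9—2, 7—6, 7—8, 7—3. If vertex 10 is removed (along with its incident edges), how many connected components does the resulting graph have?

1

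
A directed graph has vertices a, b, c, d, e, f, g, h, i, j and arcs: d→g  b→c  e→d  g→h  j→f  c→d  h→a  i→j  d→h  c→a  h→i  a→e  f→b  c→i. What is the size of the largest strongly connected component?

10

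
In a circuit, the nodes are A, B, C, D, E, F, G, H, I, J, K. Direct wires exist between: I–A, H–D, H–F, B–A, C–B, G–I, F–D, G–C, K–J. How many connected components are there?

4

E is isolated — a component by itself.
Starting from J we can reach J, K. That is one component of size 2.
Starting from D we can reach D, F, H. That is one component of size 3.
Starting from A we can reach A, B, C, G, I. That is one component of size 5.
Total: 4 components.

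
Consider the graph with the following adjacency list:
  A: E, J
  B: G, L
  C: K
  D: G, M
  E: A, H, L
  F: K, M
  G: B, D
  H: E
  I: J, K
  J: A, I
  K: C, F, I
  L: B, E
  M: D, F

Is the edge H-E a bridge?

Yes

Removing H-E leaves no path between H and E: the component count goes from 1 to 2. So it is a bridge.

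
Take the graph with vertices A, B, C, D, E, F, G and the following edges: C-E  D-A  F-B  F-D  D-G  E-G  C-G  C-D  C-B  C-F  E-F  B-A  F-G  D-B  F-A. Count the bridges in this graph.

The edges on the cycle C-E-G-C are not bridges since each lies on that cycle.
Every edge lies on some cycle, so there are no bridges.

0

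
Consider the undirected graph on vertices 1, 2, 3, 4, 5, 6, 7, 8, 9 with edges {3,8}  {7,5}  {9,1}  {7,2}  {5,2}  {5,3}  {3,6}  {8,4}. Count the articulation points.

Removing 3 increases the component count from 2 to 4, so 3 is a cut vertex.
Removing 5 increases the component count from 2 to 3, so 5 is a cut vertex.
Removing 8 increases the component count from 2 to 3, so 8 is a cut vertex.
By contrast removing 9 leaves 2 components; it is not a cut vertex. No other vertex is a cut vertex either.

3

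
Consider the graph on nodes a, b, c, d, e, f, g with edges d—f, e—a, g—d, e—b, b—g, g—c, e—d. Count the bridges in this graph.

3

The edges on the cycle e-b-g-d-e are not bridges since each lies on that cycle.
But removing g—c disconnects g from c; removing d—f disconnects d from f; removing e—a disconnects e from a — these are bridges.
That makes 3 bridges.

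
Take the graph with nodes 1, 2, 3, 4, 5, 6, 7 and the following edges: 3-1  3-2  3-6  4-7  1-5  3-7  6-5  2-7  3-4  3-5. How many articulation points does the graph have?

1

Removing 3 increases the component count from 1 to 2, so 3 is a cut vertex.
By contrast removing 7 leaves 1 component; it is not a cut vertex. No other vertex is a cut vertex either.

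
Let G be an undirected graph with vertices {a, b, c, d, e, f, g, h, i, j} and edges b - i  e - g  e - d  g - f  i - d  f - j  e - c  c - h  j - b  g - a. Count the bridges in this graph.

3

The edges on the cycle e-g-f-j-b-i-d-e are not bridges since each lies on that cycle.
But removing e - c disconnects e from c; removing g - a disconnects g from a; removing h - c disconnects h from c — these are bridges.
That makes 3 bridges.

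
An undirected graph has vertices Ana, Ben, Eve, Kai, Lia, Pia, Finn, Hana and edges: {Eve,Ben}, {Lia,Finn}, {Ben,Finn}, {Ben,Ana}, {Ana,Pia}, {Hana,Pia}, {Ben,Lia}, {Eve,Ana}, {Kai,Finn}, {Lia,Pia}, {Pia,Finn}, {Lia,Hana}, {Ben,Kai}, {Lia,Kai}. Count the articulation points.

Removing Kai, for instance, still leaves 1 component. No single vertex removal increases the component count — the graph has no articulation points.

0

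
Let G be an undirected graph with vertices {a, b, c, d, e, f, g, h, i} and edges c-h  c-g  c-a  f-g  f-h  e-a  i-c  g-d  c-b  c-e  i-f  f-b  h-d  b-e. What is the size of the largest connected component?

9

Starting from a we can reach a, b, c, d, e, f, g, h, i. That is one component of size 9.
The largest has 9 vertices.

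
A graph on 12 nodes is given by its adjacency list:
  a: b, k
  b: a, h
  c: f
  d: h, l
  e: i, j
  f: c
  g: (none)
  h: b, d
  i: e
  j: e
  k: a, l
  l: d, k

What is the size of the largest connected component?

6

g is isolated — a component by itself.
Starting from c we can reach c, f. That is one component of size 2.
Starting from e we can reach e, i, j. That is one component of size 3.
Starting from a we can reach a, b, d, h, k, l. That is one component of size 6.
The largest has 6 vertices.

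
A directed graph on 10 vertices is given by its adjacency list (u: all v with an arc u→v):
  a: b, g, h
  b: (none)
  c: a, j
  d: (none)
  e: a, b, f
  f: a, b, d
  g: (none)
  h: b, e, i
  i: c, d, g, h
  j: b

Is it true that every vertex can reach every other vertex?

There is no directed path from d to f, so the graph is not strongly connected.

No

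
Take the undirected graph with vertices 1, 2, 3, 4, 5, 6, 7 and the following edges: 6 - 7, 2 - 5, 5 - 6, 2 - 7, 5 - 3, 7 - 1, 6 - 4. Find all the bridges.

1-7, 3-5, 4-6

The edges on the cycle 2-5-6-7-2 are not bridges since each lies on that cycle.
But removing 5 - 3 disconnects 5 from 3; removing 6 - 4 disconnects 6 from 4; removing 7 - 1 disconnects 7 from 1 — these are bridges.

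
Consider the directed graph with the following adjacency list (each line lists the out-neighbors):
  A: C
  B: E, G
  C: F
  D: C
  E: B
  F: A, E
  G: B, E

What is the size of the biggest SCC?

{B, E, G} are all mutually reachable — one SCC of size 3.
{A, C, F} are all mutually reachable — one SCC of size 3.
{D} is an SCC by itself.
The largest has 3 vertices.

3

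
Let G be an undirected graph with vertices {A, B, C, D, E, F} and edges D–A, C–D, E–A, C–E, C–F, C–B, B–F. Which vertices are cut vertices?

C

Removing C increases the component count from 1 to 2, so C is a cut vertex.
By contrast removing B leaves 1 component; it is not a cut vertex. No other vertex is a cut vertex either.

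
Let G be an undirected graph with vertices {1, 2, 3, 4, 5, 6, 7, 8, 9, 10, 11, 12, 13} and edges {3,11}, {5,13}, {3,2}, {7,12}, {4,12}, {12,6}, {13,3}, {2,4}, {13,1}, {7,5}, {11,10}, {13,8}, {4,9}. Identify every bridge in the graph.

1-13, 10-11, 11-3, 12-6, 13-8, 4-9

The edges on the cycle 7-5-13-3-2-4-12-7 are not bridges since each lies on that cycle.
But removing 11—10 disconnects 11 from 10; removing 6—12 disconnects 6 from 12; removing 9—4 disconnects 9 from 4; removing 11—3 disconnects 11 from 3 — these are bridges.
In total 6 edges are bridges.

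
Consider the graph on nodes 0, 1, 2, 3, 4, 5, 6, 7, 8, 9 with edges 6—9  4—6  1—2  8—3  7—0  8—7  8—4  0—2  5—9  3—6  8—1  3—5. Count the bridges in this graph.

The edges on the cycle 8-7-0-2-1-8 are not bridges since each lies on that cycle.
Every edge lies on some cycle, so there are no bridges.

0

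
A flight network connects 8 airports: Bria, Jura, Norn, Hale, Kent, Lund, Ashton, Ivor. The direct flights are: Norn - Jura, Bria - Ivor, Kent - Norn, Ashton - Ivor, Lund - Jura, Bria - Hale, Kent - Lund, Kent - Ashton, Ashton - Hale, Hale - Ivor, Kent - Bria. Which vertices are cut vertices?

Removing Kent increases the component count from 1 to 2, so Kent is a cut vertex.
By contrast removing Norn leaves 1 component; it is not a cut vertex. No other vertex is a cut vertex either.

Kent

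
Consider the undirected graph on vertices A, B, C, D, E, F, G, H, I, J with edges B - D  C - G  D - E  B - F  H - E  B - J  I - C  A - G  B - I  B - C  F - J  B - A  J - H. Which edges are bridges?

none

The edges on the cycle B-F-J-B are not bridges since each lies on that cycle.
Every edge lies on some cycle, so there are no bridges.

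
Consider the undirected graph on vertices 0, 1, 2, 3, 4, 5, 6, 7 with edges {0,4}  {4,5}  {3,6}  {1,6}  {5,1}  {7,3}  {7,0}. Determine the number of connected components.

2 is isolated — a component by itself.
Starting from 0 we can reach 0, 1, 3, 4, 5, 6, 7. That is one component of size 7.
Total: 2 components.

2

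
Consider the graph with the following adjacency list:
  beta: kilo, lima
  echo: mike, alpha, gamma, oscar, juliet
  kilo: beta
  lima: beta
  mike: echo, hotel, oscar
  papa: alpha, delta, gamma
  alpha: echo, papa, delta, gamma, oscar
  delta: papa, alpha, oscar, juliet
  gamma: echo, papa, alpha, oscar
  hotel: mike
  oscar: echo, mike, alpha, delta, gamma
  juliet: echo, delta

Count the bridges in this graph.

3

The edges on the cycle oscar-alpha-gamma-oscar are not bridges since each lies on that cycle.
But removing beta-lima disconnects beta from lima; removing kilo-beta disconnects kilo from beta; removing hotel-mike disconnects hotel from mike — these are bridges.
That makes 3 bridges.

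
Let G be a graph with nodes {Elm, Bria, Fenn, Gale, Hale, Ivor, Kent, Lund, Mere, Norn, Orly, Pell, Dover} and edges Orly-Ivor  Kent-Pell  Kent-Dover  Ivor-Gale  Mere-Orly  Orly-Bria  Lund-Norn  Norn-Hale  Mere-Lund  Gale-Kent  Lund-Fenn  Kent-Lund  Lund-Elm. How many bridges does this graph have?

The edges on the cycle Mere-Orly-Ivor-Gale-Kent-Lund-Mere are not bridges since each lies on that cycle.
But removing Pell-Kent disconnects Pell from Kent; removing Norn-Hale disconnects Norn from Hale; removing Orly-Bria disconnects Orly from Bria; removing Fenn-Lund disconnects Fenn from Lund — these are bridges.
In total 7 edges are bridges.

7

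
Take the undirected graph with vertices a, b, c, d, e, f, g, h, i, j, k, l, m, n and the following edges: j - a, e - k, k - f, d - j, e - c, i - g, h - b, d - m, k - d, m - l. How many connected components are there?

4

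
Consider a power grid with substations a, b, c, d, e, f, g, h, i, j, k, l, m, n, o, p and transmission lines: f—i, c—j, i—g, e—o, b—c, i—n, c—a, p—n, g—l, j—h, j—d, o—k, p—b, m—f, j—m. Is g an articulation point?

Deleting g raises the number of components from 2 to 3, so g is a cut vertex.

Yes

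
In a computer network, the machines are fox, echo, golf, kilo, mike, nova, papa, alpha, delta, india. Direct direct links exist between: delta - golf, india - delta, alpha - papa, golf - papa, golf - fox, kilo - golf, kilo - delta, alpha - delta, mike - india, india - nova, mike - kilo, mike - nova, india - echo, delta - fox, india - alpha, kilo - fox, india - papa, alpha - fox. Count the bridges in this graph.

1

The edges on the cycle mike-india-alpha-fox-kilo-mike are not bridges since each lies on that cycle.
But removing echo - india disconnects echo from india — this is a bridge.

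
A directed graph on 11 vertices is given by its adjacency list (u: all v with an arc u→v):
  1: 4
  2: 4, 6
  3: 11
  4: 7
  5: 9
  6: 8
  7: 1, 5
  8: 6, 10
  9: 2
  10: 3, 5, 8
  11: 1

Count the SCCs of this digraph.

{1, 2, 3, 4, 5, 6, 7, 8, 9, 10, 11} are all mutually reachable — one SCC of size 11.
That gives 1 strongly connected component.

1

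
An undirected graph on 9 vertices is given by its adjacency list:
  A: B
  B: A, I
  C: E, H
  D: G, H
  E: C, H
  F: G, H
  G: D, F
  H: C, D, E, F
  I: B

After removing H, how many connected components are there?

3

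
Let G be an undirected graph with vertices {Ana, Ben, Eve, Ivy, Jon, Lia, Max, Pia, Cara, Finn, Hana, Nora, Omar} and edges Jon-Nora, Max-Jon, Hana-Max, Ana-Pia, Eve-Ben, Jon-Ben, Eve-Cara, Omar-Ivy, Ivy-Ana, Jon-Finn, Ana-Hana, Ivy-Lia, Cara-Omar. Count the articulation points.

Removing Ana increases the component count from 1 to 2, so Ana is a cut vertex.
Removing Ivy increases the component count from 1 to 2, so Ivy is a cut vertex.
Removing Jon increases the component count from 1 to 3, so Jon is a cut vertex.
By contrast removing Max leaves 1 component; it is not a cut vertex. No other vertex is a cut vertex either.

3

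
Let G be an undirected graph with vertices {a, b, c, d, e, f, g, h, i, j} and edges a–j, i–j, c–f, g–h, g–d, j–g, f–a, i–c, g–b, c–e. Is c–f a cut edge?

No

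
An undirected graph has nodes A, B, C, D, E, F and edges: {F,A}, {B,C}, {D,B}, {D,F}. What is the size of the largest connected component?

E is isolated — a component by itself.
Starting from A we can reach A, B, C, D, F. That is one component of size 5.
The largest has 5 vertices.

5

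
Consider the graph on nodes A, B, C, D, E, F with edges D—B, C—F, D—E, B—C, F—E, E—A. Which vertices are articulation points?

E

Removing E increases the component count from 1 to 2, so E is a cut vertex.
By contrast removing B leaves 1 component; it is not a cut vertex. No other vertex is a cut vertex either.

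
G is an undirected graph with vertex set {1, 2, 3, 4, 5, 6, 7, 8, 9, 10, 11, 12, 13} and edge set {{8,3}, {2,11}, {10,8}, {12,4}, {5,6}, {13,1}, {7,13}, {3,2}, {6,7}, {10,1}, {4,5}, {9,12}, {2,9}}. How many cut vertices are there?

Removing 2 increases the component count from 1 to 2, so 2 is a cut vertex.
By contrast removing 9 leaves 1 component; it is not a cut vertex. No other vertex is a cut vertex either.

1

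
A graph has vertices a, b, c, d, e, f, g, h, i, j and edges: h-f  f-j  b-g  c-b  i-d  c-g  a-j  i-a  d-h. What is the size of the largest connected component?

e is isolated — a component by itself.
Starting from b we can reach b, c, g. That is one component of size 3.
Starting from a we can reach a, d, f, h, i, j. That is one component of size 6.
The largest has 6 vertices.

6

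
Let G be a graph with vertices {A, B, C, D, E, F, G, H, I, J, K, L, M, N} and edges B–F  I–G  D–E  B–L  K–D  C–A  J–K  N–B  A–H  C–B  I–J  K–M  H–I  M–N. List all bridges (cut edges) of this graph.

B-F, B-L, D-E, D-K, G-I

The edges on the cycle C-A-H-I-J-K-M-N-B-C are not bridges since each lies on that cycle.
But removing D–E disconnects D from E; removing B–L disconnects B from L; removing G–I disconnects G from I; removing B–F disconnects B from F — these are bridges.
In total 5 edges are bridges.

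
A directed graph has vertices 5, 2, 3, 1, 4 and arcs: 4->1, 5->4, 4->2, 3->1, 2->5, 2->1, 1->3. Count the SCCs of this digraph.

2

{2, 4, 5} are all mutually reachable — one SCC of size 3.
{1, 3} are all mutually reachable — one SCC of size 2.
That gives 2 strongly connected components.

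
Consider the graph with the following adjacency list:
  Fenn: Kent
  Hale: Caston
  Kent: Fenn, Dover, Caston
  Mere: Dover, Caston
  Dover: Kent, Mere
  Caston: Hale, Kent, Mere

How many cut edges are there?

The edges on the cycle Dover-Mere-Caston-Kent-Dover are not bridges since each lies on that cycle.
But removing Kent-Fenn disconnects Kent from Fenn; removing Caston-Hale disconnects Caston from Hale — these are bridges.
That makes 2 bridges.

2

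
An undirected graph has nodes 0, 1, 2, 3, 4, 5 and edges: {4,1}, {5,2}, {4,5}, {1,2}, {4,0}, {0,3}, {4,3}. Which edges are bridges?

none

The edges on the cycle 4-0-3-4 are not bridges since each lies on that cycle.
Every edge lies on some cycle, so there are no bridges.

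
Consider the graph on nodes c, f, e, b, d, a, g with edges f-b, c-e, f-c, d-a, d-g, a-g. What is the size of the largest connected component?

Starting from a we can reach a, d, g. That is one component of size 3.
Starting from b we can reach b, c, e, f. That is one component of size 4.
The largest has 4 vertices.

4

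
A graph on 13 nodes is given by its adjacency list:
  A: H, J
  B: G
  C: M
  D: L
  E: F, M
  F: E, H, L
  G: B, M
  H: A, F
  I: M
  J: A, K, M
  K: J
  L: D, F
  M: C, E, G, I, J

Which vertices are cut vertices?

F, G, J, L, M

Removing F increases the component count from 1 to 2, so F is a cut vertex.
Removing G increases the component count from 1 to 2, so G is a cut vertex.
Removing J increases the component count from 1 to 2, so J is a cut vertex.
Likewise L, M are cut vertices.
By contrast removing A leaves 1 component; it is not a cut vertex. No other vertex is a cut vertex either.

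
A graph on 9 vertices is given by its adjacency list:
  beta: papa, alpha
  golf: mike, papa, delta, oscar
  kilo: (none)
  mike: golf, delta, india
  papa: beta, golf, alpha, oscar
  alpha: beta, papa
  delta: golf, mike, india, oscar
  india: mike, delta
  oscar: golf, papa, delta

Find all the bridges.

none

The edges on the cycle papa-alpha-beta-papa are not bridges since each lies on that cycle.
Every edge lies on some cycle, so there are no bridges.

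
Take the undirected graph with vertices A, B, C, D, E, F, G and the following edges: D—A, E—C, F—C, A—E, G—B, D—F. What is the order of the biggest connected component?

5

Starting from B we can reach B, G. That is one component of size 2.
Starting from A we can reach A, C, D, E, F. That is one component of size 5.
The largest has 5 vertices.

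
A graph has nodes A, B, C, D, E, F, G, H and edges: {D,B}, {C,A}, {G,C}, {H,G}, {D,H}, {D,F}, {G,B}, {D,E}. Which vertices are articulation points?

C, D, G

Removing C increases the component count from 1 to 2, so C is a cut vertex.
Removing D increases the component count from 1 to 3, so D is a cut vertex.
Removing G increases the component count from 1 to 2, so G is a cut vertex.
By contrast removing E leaves 1 component; it is not a cut vertex. No other vertex is a cut vertex either.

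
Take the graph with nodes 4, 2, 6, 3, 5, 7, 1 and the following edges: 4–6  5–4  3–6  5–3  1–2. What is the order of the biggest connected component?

4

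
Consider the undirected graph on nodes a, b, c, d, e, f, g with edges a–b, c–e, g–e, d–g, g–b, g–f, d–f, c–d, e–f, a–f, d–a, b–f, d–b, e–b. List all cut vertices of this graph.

Removing d, for instance, still leaves 1 component. No single vertex removal increases the component count — the graph has no articulation points.

none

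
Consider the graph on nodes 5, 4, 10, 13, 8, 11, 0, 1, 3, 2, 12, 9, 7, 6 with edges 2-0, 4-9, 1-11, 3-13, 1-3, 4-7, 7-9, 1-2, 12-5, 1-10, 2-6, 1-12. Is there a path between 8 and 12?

The component containing 8 is {8}, and 12 is not in it.

No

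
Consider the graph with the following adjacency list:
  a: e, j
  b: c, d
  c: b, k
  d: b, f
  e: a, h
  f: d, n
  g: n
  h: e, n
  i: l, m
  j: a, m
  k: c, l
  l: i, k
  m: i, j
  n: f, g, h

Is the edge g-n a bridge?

Removing g-n leaves no path between g and n: the component count goes from 1 to 2. So it is a bridge.

Yes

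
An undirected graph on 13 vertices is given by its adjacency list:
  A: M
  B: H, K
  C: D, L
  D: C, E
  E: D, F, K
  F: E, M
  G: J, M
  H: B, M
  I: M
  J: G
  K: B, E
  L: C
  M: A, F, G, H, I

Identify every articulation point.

Removing C increases the component count from 1 to 2, so C is a cut vertex.
Removing D increases the component count from 1 to 2, so D is a cut vertex.
Removing E increases the component count from 1 to 2, so E is a cut vertex.
Likewise G, M are cut vertices.
By contrast removing L leaves 1 component; it is not a cut vertex. No other vertex is a cut vertex either.

C, D, E, G, M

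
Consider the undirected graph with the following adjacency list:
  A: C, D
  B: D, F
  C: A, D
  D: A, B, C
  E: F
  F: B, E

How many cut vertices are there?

3

Removing B increases the component count from 1 to 2, so B is a cut vertex.
Removing D increases the component count from 1 to 2, so D is a cut vertex.
Removing F increases the component count from 1 to 2, so F is a cut vertex.
By contrast removing C leaves 1 component; it is not a cut vertex. No other vertex is a cut vertex either.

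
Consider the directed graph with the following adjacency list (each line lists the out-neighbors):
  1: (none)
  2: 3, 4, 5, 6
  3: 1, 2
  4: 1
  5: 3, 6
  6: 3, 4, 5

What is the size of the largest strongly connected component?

{2, 3, 5, 6} are all mutually reachable — one SCC of size 4.
{1} is an SCC by itself.
{4} is an SCC by itself.
The largest has 4 vertices.

4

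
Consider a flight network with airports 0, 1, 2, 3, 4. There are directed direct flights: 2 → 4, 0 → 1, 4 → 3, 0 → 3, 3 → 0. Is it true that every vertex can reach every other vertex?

No

There is no directed path from 1 to 2, so the graph is not strongly connected.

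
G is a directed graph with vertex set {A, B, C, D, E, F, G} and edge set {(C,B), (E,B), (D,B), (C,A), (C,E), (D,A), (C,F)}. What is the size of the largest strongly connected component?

1

{C} is an SCC by itself.
{A} is an SCC by itself.
{D} is an SCC by itself.
{G} is an SCC by itself.
{F} is an SCC by itself.
(and 2 more singleton SCCs)
The largest has 1 vertex.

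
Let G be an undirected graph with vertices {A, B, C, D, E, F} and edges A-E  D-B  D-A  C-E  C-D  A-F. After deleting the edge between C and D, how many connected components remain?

1

C and D are still connected via C-E-A-D, so the component count stays at 1.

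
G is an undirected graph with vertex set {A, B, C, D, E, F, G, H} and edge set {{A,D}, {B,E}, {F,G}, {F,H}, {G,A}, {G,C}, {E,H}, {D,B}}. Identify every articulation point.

Removing G increases the component count from 1 to 2, so G is a cut vertex.
By contrast removing F leaves 1 component; it is not a cut vertex. No other vertex is a cut vertex either.

G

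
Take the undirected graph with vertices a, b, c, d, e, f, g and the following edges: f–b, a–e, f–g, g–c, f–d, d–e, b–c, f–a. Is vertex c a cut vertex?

No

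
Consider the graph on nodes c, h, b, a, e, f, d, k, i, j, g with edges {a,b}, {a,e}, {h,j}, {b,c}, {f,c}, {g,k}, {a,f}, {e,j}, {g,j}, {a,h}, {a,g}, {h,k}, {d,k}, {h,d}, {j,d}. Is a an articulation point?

Yes

Deleting a raises the number of components from 2 to 3, so a is a cut vertex.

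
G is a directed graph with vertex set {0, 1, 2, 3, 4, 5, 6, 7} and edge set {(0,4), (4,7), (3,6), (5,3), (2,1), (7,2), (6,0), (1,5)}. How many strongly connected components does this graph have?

1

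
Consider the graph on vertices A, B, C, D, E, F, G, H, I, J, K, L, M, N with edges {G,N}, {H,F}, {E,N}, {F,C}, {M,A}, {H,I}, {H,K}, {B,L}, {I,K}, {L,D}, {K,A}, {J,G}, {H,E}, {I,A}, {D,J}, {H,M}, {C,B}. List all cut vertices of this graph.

Removing H increases the component count from 1 to 2, so H is a cut vertex.
By contrast removing A leaves 1 component; it is not a cut vertex. No other vertex is a cut vertex either.

H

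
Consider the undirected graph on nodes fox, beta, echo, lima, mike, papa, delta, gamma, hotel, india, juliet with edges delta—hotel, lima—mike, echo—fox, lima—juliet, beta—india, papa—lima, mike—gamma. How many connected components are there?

4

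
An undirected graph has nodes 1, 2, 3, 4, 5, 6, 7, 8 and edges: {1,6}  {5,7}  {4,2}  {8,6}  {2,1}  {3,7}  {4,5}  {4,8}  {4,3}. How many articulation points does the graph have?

1

Removing 4 increases the component count from 1 to 2, so 4 is a cut vertex.
By contrast removing 8 leaves 1 component; it is not a cut vertex. No other vertex is a cut vertex either.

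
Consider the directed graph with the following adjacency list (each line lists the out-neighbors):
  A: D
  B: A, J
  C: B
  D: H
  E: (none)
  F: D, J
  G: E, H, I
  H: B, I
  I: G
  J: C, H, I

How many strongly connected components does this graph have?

{A, B, C, D, G, H, I, J} are all mutually reachable — one SCC of size 8.
{E} is an SCC by itself.
{F} is an SCC by itself.
That gives 3 strongly connected components.

3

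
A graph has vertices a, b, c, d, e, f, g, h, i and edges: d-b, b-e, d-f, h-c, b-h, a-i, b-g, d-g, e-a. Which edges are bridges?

The edges on the cycle d-b-g-d are not bridges since each lies on that cycle.
But removing b-h disconnects b from h; removing a-i disconnects a from i; removing e-a disconnects e from a; removing d-f disconnects d from f — these are bridges.
In total 6 edges are bridges.

a-e, a-i, b-e, b-h, c-h, d-f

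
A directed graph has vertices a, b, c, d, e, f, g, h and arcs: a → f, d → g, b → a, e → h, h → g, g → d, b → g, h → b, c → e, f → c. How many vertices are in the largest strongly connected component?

6

{a, b, c, e, f, h} are all mutually reachable — one SCC of size 6.
{d, g} are all mutually reachable — one SCC of size 2.
The largest has 6 vertices.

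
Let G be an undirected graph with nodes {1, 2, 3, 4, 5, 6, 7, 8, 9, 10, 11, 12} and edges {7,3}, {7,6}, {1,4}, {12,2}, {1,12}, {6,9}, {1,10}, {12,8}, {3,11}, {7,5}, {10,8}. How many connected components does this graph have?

2

Starting from 1 we can reach 1, 2, 4, 8, 10, 12. That is one component of size 6.
Starting from 3 we can reach 3, 5, 6, 7, 9, 11. That is one component of size 6.
Total: 2 components.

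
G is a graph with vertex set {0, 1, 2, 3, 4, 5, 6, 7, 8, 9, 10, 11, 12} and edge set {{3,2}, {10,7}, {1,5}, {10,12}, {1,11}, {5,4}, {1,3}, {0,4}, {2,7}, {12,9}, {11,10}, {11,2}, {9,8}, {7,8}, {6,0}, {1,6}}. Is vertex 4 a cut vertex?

Deleting 4 leaves 1 component (was 1) (its neighbors 0, 5 remain connected to each other), so 4 is not a cut vertex.

No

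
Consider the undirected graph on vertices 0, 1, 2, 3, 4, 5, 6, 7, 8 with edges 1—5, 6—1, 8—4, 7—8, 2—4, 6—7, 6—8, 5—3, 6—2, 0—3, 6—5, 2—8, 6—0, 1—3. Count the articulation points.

1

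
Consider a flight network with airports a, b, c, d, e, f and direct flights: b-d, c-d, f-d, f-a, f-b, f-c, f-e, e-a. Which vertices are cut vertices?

Removing f increases the component count from 1 to 2, so f is a cut vertex.
By contrast removing b leaves 1 component; it is not a cut vertex. No other vertex is a cut vertex either.

f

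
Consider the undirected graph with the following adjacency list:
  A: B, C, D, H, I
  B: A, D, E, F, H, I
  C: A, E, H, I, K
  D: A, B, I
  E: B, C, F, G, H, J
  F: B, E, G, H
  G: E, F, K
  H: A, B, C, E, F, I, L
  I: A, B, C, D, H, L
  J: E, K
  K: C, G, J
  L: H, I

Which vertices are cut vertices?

Removing D, for instance, still leaves 1 component. No single vertex removal increases the component count — the graph has no articulation points.

none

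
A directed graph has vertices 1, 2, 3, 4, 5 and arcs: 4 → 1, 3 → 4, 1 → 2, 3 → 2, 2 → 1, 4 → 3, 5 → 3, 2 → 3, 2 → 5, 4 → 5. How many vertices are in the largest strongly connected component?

{1, 2, 3, 4, 5} are all mutually reachable — one SCC of size 5.
The largest has 5 vertices.

5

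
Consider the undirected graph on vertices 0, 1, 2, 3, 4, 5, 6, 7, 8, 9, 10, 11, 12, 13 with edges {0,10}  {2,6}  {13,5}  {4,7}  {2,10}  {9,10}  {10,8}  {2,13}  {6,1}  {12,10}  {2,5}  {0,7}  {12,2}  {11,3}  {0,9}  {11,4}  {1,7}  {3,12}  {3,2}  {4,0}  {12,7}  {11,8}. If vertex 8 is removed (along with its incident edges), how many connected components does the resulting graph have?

With 8 gone, the remaining components are: {0, 1, 2, 3, 4, 5, 6, 7, 9, 10, 11, 12, 13}.
That is 1 component.

1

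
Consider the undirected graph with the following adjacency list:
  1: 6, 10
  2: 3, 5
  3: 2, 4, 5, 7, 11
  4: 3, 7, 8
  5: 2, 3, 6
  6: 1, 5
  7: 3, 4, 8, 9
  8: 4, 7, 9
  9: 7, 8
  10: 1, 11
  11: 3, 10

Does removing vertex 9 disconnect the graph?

No

Deleting 9 leaves 1 component (was 1) (its neighbors 7, 8 remain connected to each other), so 9 is not a cut vertex.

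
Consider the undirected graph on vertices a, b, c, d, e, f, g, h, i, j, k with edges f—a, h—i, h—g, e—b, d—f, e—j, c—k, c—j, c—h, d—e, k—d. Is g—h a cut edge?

Removing g—h leaves no path between g and h: the component count goes from 1 to 2. So it is a bridge.

Yes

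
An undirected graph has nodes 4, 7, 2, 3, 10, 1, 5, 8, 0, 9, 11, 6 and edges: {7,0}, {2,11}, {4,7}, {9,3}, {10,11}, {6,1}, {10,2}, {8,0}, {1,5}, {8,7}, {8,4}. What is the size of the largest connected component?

4

Starting from 3 we can reach 3, 9. That is one component of size 2.
Starting from 2 we can reach 2, 10, 11. That is one component of size 3.
Starting from 1 we can reach 1, 5, 6. That is one component of size 3.
Starting from 0 we can reach 0, 4, 7, 8. That is one component of size 4.
The largest has 4 vertices.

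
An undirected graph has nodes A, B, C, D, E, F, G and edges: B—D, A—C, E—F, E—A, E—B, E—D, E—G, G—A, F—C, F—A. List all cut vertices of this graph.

Removing E increases the component count from 1 to 2, so E is a cut vertex.
By contrast removing B leaves 1 component; it is not a cut vertex. No other vertex is a cut vertex either.

E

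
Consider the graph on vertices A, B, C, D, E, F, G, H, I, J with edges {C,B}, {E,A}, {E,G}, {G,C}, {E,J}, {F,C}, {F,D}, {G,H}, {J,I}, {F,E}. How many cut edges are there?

The edges on the cycle F-E-G-C-F are not bridges since each lies on that cycle.
But removing F–D disconnects F from D; removing C–B disconnects C from B; removing E–J disconnects E from J; removing G–H disconnects G from H — these are bridges.
In total 6 edges are bridges.

6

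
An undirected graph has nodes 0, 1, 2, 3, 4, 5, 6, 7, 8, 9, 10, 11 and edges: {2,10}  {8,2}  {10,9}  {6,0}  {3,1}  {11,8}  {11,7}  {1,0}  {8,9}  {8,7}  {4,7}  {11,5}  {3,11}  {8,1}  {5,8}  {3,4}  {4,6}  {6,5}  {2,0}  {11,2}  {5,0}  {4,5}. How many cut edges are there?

0

The edges on the cycle 3-11-7-8-5-4-3 are not bridges since each lies on that cycle.
Every edge lies on some cycle, so there are no bridges.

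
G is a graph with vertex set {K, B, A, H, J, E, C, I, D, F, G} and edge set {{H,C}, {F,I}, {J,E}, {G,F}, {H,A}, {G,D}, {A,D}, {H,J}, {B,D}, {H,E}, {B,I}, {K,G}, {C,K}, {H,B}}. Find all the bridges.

The edges on the cycle H-J-E-H are not bridges since each lies on that cycle.
Every edge lies on some cycle, so there are no bridges.

none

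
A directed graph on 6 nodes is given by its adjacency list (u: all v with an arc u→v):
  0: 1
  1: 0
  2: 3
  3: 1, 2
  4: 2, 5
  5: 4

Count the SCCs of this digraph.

{2, 3} are all mutually reachable — one SCC of size 2.
{0, 1} are all mutually reachable — one SCC of size 2.
{4, 5} are all mutually reachable — one SCC of size 2.
That gives 3 strongly connected components.

3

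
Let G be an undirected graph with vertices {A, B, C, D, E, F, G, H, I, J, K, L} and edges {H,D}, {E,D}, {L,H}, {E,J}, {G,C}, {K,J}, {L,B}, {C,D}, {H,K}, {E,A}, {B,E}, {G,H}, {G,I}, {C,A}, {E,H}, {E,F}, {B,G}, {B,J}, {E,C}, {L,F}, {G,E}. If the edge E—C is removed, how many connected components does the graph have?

E and C are still connected via E-G-C, so the component count stays at 1.

1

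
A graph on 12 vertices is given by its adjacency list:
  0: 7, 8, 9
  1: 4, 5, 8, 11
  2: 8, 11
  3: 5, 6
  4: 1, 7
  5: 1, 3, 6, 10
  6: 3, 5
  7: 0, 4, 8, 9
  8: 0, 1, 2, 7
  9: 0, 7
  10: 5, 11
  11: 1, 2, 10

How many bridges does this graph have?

0

The edges on the cycle 5-3-6-5 are not bridges since each lies on that cycle.
Every edge lies on some cycle, so there are no bridges.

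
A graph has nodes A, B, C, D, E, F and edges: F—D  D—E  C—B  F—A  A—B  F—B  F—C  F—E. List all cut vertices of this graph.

F

Removing F increases the component count from 1 to 2, so F is a cut vertex.
By contrast removing D leaves 1 component; it is not a cut vertex. No other vertex is a cut vertex either.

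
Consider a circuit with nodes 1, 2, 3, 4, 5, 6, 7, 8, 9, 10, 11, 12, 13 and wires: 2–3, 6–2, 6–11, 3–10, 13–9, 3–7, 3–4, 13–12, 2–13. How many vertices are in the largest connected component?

5 is isolated — a component by itself.
1 is isolated — a component by itself.
8 is isolated — a component by itself.
Starting from 2 we can reach 2, 3, 4, 6, 7, 9, 10, 11, 12, 13. That is one component of size 10.
The largest has 10 vertices.

10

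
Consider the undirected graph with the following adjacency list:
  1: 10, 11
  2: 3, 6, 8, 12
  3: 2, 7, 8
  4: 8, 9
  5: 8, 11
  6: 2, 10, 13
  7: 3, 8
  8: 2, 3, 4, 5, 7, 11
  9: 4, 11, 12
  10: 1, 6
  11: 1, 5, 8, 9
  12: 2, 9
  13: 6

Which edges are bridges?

13-6

The edges on the cycle 2-6-10-1-11-8-2 are not bridges since each lies on that cycle.
But removing 6-13 disconnects 6 from 13 — this is a bridge.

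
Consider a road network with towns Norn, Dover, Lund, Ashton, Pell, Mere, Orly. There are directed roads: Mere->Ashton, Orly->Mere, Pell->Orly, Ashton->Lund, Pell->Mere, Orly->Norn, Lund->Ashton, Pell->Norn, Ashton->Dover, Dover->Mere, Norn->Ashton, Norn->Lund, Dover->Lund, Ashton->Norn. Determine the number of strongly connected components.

3

{Lund, Mere, Norn, Dover, Ashton} are all mutually reachable — one SCC of size 5.
{Orly} is an SCC by itself.
{Pell} is an SCC by itself.
That gives 3 strongly connected components.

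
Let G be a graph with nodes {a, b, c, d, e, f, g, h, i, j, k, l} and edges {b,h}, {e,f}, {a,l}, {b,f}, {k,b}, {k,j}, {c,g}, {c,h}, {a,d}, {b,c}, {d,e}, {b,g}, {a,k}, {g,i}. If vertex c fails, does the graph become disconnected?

No

Deleting c leaves 1 component (was 1) (its neighbors b, g, h remain connected to each other), so c is not a cut vertex.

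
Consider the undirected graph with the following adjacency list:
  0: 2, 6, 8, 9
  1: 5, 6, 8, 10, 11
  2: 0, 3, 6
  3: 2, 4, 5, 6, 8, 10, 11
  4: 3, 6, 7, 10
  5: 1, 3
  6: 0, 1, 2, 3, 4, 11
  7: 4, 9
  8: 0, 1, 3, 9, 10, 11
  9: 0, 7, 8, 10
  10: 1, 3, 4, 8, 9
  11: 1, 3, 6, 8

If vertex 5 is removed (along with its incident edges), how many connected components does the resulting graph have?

1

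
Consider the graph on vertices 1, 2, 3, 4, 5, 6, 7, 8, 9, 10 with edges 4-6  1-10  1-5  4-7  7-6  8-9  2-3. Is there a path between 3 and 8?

The component containing 3 is {2, 3}, and 8 is not in it.

No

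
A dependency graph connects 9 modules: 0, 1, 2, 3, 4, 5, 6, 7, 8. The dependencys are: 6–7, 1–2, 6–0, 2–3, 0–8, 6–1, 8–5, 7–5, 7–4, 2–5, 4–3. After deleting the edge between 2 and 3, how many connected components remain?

2 and 3 are still connected via 2-5-7-4-3, so the component count stays at 1.

1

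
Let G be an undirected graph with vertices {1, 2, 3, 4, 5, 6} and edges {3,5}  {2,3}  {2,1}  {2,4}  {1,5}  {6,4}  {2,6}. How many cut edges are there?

The edges on the cycle 2-6-4-2 are not bridges since each lies on that cycle.
Every edge lies on some cycle, so there are no bridges.

0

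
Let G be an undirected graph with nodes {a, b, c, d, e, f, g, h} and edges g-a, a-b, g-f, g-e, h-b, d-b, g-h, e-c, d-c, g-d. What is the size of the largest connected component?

8

Starting from a we can reach a, b, c, d, e, f, g, h. That is one component of size 8.
The largest has 8 vertices.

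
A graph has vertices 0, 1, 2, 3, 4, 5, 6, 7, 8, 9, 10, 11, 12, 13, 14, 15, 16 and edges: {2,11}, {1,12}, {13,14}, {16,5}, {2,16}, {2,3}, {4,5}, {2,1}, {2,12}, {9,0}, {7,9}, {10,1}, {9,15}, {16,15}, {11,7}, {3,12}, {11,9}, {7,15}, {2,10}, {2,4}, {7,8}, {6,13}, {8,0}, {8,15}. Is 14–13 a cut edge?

Removing 14–13 leaves no path between 14 and 13: the component count goes from 2 to 3. So it is a bridge.

Yes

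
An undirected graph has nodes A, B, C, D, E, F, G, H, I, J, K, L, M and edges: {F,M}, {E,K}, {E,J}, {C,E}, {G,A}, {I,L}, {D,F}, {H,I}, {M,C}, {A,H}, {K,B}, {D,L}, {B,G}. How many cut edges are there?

1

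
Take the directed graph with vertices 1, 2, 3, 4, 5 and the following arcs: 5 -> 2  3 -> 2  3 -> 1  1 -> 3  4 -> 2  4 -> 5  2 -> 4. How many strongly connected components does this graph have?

2

{2, 4, 5} are all mutually reachable — one SCC of size 3.
{1, 3} are all mutually reachable — one SCC of size 2.
That gives 2 strongly connected components.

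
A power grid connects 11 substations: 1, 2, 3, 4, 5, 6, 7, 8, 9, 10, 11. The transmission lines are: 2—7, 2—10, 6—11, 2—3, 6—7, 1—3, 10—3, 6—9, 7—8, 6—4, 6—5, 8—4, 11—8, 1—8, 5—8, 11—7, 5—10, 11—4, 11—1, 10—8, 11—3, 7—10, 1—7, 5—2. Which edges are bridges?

6-9

The edges on the cycle 5-2-10-5 are not bridges since each lies on that cycle.
But removing 9—6 disconnects 9 from 6 — this is a bridge.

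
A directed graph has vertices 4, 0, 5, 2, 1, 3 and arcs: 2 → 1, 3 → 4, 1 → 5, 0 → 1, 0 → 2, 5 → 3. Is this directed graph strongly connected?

There is no directed path from 2 to 0, so the graph is not strongly connected.

No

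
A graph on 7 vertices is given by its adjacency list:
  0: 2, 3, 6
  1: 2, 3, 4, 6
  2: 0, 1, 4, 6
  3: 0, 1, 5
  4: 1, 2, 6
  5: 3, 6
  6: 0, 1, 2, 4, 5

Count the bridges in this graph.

0

The edges on the cycle 6-2-1-6 are not bridges since each lies on that cycle.
Every edge lies on some cycle, so there are no bridges.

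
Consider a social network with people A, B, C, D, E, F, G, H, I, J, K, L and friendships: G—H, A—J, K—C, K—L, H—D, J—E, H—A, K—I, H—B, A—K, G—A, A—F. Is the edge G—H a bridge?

No

After removing G—H, the path G-A-H still connects them, so the edge is not a bridge.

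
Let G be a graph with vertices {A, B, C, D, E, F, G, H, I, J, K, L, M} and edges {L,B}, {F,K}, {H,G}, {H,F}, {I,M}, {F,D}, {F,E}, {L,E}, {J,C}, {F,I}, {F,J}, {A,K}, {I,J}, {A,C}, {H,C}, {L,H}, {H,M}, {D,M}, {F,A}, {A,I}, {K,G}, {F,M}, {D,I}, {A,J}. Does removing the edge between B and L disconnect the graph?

Yes

Removing B - L leaves no path between B and L: the component count goes from 1 to 2. So it is a bridge.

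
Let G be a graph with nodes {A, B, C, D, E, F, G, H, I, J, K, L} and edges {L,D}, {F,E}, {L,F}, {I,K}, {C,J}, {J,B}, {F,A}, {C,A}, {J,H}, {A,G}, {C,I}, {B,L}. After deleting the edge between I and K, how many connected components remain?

Before removal there is 1 component.
I - K is a bridge — removing it separates I's side from K's side.
After removal: 2 components.

2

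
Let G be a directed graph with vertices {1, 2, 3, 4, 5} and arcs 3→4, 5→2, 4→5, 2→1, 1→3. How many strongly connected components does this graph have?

{1, 2, 3, 4, 5} are all mutually reachable — one SCC of size 5.
That gives 1 strongly connected component.

1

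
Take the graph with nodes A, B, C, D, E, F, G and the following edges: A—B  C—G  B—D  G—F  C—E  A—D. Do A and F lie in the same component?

No

The component containing A is {A, B, D}, and F is not in it.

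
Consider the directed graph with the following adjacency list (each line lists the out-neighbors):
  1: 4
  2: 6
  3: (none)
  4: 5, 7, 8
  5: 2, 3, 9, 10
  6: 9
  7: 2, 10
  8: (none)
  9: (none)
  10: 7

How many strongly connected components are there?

{7, 10} are all mutually reachable — one SCC of size 2.
{3} is an SCC by itself.
{5} is an SCC by itself.
{1} is an SCC by itself.
{4} is an SCC by itself.
(and 4 more singleton SCCs)
That gives 9 strongly connected components.

9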